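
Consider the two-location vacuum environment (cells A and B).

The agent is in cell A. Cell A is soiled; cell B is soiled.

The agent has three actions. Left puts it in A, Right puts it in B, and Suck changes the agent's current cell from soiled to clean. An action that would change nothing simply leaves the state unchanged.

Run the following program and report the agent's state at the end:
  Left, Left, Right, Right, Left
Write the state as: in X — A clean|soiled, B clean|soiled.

[1] after Left: in A — A soiled, B soiled
[2] after Left: in A — A soiled, B soiled
[3] after Right: in B — A soiled, B soiled
[4] after Right: in B — A soiled, B soiled
[5] after Left: in A — A soiled, B soiled

in A — A soiled, B soiled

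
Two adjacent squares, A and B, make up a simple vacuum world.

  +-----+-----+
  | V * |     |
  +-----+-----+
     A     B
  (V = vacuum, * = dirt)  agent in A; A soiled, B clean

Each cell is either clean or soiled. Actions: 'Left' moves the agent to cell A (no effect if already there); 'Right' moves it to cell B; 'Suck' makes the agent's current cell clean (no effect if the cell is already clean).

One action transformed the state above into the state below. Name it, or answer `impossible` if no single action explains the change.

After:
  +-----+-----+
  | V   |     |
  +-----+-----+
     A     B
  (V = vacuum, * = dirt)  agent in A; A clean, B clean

try  Left: loc=A A=soiled B=clean
try Right: loc=B A=soiled B=clean
try  Suck: loc=A A=clean B=clean  ← match

Suck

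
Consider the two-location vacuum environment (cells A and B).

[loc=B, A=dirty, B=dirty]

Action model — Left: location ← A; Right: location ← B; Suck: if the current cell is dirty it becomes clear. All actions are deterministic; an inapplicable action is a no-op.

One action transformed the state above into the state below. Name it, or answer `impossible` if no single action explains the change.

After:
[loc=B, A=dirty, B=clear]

Suck

try  Left: (A; A:dirty, B:dirty)
try Right: (B; A:dirty, B:dirty)
try  Suck: (B; A:dirty, B:clear)  ← match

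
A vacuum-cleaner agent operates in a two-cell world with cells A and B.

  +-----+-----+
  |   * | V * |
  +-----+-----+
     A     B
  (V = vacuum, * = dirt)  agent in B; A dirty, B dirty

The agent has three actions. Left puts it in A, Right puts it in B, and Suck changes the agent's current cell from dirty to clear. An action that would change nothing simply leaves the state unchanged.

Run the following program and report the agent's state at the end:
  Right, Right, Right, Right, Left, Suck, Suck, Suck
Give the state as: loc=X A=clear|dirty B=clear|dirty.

1) do Right; now loc=B A=dirty B=dirty
2) do Right; now loc=B A=dirty B=dirty
3) do Right; now loc=B A=dirty B=dirty
4) do Right; now loc=B A=dirty B=dirty
5) do Left; now loc=A A=dirty B=dirty
6) do Suck; now loc=A A=clear B=dirty
7) do Suck; now loc=A A=clear B=dirty
8) do Suck; now loc=A A=clear B=dirty

loc=A A=clear B=dirty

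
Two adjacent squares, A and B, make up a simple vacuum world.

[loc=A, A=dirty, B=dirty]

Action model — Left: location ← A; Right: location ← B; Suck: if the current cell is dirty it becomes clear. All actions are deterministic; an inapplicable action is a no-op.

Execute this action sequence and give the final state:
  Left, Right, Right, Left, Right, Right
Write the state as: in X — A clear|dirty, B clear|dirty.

in B — A dirty, B dirty

[1] after Left: in A — A dirty, B dirty
[2] after Right: in B — A dirty, B dirty
[3] after Right: in B — A dirty, B dirty
[4] after Left: in A — A dirty, B dirty
[5] after Right: in B — A dirty, B dirty
[6] after Right: in B — A dirty, B dirty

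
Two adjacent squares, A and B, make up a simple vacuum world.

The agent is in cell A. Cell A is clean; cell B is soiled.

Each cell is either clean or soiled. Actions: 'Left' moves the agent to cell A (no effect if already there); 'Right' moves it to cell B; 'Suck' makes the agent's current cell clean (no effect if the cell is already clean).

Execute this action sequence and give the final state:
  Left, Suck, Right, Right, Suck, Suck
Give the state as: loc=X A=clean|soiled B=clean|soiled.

t=1 Left ⇒ loc=A A=clean B=soiled
t=2 Suck ⇒ loc=A A=clean B=soiled
t=3 Right ⇒ loc=B A=clean B=soiled
t=4 Right ⇒ loc=B A=clean B=soiled
t=5 Suck ⇒ loc=B A=clean B=clean
t=6 Suck ⇒ loc=B A=clean B=clean

loc=B A=clean B=clean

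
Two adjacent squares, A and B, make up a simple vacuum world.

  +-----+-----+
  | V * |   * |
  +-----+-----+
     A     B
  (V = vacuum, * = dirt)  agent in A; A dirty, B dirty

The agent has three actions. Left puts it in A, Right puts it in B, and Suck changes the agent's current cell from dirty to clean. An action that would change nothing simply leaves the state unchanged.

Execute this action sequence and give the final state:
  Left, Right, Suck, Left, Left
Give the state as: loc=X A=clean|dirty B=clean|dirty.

Left (#1): loc=A A=dirty B=dirty
Right (#2): loc=B A=dirty B=dirty
Suck (#3): loc=B A=dirty B=clean
Left (#4): loc=A A=dirty B=clean
Left (#5): loc=A A=dirty B=clean

loc=A A=dirty B=clean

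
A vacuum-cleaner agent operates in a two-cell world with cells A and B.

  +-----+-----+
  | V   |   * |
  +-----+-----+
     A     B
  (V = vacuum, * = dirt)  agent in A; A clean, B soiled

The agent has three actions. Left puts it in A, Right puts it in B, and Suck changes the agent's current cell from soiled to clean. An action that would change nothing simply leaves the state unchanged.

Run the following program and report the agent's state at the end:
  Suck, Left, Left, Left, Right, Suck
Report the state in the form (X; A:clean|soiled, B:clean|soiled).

1) do Suck; now (A; A:clean, B:soiled)
2) do Left; now (A; A:clean, B:soiled)
3) do Left; now (A; A:clean, B:soiled)
4) do Left; now (A; A:clean, B:soiled)
5) do Right; now (B; A:clean, B:soiled)
6) do Suck; now (B; A:clean, B:clean)

(B; A:clean, B:clean)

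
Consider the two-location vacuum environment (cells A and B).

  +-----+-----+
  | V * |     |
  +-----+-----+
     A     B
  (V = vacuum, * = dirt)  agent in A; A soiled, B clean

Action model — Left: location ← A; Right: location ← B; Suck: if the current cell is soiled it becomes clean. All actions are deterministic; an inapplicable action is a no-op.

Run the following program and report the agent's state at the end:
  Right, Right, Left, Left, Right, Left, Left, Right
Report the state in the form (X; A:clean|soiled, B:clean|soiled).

(B; A:soiled, B:clean)

1. Right → (B; A:soiled, B:clean)
2. Right → (B; A:soiled, B:clean)
3. Left → (A; A:soiled, B:clean)
4. Left → (A; A:soiled, B:clean)
5. Right → (B; A:soiled, B:clean)
6. Left → (A; A:soiled, B:clean)
7. Left → (A; A:soiled, B:clean)
8. Right → (B; A:soiled, B:clean)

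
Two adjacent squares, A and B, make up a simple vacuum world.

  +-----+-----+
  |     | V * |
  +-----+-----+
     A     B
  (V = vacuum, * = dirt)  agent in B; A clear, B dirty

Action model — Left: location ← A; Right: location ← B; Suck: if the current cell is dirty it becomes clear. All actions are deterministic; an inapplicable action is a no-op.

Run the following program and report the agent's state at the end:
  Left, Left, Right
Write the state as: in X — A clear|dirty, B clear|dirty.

1. Left → in A — A clear, B dirty
2. Left → in A — A clear, B dirty
3. Right → in B — A clear, B dirty

in B — A clear, B dirty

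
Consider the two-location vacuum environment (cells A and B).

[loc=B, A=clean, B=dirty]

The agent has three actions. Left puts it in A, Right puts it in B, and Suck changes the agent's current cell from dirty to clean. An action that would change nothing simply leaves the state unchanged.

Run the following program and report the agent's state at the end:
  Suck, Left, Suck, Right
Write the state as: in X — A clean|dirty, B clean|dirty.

[1] after Suck: in B — A clean, B clean
[2] after Left: in A — A clean, B clean
[3] after Suck: in A — A clean, B clean
[4] after Right: in B — A clean, B clean

in B — A clean, B clean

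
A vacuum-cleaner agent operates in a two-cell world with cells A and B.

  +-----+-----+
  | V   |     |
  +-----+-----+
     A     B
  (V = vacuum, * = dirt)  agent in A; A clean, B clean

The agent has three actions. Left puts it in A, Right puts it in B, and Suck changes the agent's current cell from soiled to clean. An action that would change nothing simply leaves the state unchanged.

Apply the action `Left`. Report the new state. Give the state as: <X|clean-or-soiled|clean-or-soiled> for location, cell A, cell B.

<A|clean|clean>

start: <A|clean|clean>
[1] after Left: <A|clean|clean>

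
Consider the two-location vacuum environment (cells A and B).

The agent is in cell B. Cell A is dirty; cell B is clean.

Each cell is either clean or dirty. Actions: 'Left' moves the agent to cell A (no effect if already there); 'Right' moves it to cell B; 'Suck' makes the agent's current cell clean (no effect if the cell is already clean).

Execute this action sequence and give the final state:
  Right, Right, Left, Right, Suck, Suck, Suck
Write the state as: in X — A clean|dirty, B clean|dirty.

Right (#1): in B — A dirty, B clean
Right (#2): in B — A dirty, B clean
Left (#3): in A — A dirty, B clean
Right (#4): in B — A dirty, B clean
Suck (#5): in B — A dirty, B clean
Suck (#6): in B — A dirty, B clean
Suck (#7): in B — A dirty, B clean

in B — A dirty, B clean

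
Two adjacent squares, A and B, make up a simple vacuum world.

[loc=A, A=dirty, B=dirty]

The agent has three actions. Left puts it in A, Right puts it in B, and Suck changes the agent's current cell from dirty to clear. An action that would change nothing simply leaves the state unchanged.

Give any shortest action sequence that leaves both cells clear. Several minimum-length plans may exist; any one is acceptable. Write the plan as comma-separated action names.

Suck, Right, Suck

step 1/3 (Suck): in A — A clear, B dirty
step 2/3 (Right): in B — A clear, B dirty
step 3/3 (Suck): in B — A clear, B clear
min 3: Suck A + move + Suck B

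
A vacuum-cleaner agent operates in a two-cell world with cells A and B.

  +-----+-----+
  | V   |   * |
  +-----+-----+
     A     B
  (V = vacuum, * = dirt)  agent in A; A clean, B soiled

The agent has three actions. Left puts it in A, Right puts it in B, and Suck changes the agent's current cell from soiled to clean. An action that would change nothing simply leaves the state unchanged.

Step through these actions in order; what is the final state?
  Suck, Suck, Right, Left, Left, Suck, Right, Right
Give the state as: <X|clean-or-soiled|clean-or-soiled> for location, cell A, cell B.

1) do Suck; now <A|clean|soiled>
2) do Suck; now <A|clean|soiled>
3) do Right; now <B|clean|soiled>
4) do Left; now <A|clean|soiled>
5) do Left; now <A|clean|soiled>
6) do Suck; now <A|clean|soiled>
7) do Right; now <B|clean|soiled>
8) do Right; now <B|clean|soiled>

<B|clean|soiled>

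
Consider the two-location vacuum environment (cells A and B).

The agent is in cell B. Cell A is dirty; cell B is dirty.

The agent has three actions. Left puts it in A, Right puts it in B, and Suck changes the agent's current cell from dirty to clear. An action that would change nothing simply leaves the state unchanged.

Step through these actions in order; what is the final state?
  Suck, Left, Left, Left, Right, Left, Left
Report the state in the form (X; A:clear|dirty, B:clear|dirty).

(A; A:dirty, B:clear)

[1] after Suck: (B; A:dirty, B:clear)
[2] after Left: (A; A:dirty, B:clear)
[3] after Left: (A; A:dirty, B:clear)
[4] after Left: (A; A:dirty, B:clear)
[5] after Right: (B; A:dirty, B:clear)
[6] after Left: (A; A:dirty, B:clear)
[7] after Left: (A; A:dirty, B:clear)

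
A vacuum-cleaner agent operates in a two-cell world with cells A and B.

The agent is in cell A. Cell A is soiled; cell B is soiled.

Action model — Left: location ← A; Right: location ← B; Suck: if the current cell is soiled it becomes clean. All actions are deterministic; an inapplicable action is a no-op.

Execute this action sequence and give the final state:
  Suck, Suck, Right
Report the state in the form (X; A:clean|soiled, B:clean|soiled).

(B; A:clean, B:soiled)

step 1/3 (Suck): (A; A:clean, B:soiled)
step 2/3 (Suck): (A; A:clean, B:soiled)
step 3/3 (Right): (B; A:clean, B:soiled)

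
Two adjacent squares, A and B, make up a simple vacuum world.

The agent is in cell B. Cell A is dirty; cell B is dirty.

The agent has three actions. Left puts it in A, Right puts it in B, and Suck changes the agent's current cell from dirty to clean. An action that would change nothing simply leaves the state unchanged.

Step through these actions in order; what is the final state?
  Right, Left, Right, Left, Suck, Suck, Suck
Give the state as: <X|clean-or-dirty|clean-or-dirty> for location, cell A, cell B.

step 1/7 (Right): <B|dirty|dirty>
step 2/7 (Left): <A|dirty|dirty>
step 3/7 (Right): <B|dirty|dirty>
step 4/7 (Left): <A|dirty|dirty>
step 5/7 (Suck): <A|clean|dirty>
step 6/7 (Suck): <A|clean|dirty>
step 7/7 (Suck): <A|clean|dirty>

<A|clean|dirty>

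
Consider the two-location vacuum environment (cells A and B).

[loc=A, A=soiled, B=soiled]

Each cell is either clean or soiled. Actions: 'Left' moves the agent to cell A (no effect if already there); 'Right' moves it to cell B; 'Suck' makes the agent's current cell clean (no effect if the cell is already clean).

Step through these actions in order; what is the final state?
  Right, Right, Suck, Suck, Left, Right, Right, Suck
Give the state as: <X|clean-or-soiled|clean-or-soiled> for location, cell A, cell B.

<B|soiled|clean>

[1] after Right: <B|soiled|soiled>
[2] after Right: <B|soiled|soiled>
[3] after Suck: <B|soiled|clean>
[4] after Suck: <B|soiled|clean>
[5] after Left: <A|soiled|clean>
[6] after Right: <B|soiled|clean>
[7] after Right: <B|soiled|clean>
[8] after Suck: <B|soiled|clean>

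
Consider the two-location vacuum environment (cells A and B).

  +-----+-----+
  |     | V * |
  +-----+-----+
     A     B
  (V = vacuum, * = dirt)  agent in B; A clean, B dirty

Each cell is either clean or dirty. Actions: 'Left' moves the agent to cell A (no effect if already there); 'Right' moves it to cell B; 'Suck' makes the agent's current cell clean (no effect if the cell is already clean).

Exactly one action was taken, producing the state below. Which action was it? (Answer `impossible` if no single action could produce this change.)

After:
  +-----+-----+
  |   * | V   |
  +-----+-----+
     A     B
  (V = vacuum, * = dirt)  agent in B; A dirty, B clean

try  Left: in A — A clean, B dirty
try Right: in B — A clean, B dirty
try  Suck: in B — A clean, B clean
no single action produces the after-state

impossible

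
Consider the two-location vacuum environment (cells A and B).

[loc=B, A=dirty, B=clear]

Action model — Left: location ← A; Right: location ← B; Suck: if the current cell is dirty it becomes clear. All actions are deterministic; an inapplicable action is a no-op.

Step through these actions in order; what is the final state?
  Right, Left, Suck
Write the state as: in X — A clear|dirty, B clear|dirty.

in A — A clear, B clear

t=1 Right ⇒ in B — A dirty, B clear
t=2 Left ⇒ in A — A dirty, B clear
t=3 Suck ⇒ in A — A clear, B clear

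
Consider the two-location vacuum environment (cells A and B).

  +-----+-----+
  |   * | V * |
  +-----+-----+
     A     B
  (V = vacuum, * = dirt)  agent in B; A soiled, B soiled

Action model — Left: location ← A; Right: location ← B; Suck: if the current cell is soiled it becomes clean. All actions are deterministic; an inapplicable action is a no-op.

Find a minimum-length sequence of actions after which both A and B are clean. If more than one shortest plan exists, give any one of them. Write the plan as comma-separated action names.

Suck, Left, Suck

[1] after Suck: loc=B A=soiled B=clean
[2] after Left: loc=A A=soiled B=clean
[3] after Suck: loc=A A=clean B=clean
min 3: Suck B + move + Suck A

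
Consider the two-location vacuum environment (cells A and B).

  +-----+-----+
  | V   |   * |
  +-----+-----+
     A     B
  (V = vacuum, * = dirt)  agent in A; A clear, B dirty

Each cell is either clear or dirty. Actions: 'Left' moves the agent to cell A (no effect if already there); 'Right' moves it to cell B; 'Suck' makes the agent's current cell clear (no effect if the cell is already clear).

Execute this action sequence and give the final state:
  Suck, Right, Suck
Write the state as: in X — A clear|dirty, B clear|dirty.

1. Suck → in A — A clear, B dirty
2. Right → in B — A clear, B dirty
3. Suck → in B — A clear, B clear

in B — A clear, B clear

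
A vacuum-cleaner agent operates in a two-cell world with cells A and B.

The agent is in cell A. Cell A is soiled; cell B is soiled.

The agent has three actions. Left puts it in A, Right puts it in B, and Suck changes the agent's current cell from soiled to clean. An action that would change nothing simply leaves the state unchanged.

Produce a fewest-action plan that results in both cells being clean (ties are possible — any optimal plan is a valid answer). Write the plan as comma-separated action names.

1. Suck → (A; A:clean, B:soiled)
2. Right → (B; A:clean, B:soiled)
3. Suck → (B; A:clean, B:clean)
min 3: Suck A + move + Suck B

Suck, Right, Suck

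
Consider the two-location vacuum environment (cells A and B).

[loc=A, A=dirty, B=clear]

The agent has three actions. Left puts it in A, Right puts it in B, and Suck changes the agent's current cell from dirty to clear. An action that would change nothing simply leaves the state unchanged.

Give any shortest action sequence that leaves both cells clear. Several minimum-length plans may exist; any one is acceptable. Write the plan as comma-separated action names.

Suck

1. Suck → (A; A:clear, B:clear)
min 1: A is dirty, one Suck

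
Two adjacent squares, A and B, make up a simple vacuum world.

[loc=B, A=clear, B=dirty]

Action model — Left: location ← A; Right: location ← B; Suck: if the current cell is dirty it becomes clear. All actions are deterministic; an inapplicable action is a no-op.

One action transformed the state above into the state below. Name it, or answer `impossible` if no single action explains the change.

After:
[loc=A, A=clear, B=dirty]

try  Left: (A; A:clear, B:dirty)  ← match
try Right: (B; A:clear, B:dirty)
try  Suck: (B; A:clear, B:clear)

Left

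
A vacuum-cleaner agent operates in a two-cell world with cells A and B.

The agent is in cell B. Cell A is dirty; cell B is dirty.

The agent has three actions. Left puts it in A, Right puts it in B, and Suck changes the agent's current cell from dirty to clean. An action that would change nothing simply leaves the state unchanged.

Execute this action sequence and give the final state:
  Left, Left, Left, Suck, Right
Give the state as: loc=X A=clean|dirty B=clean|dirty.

step 1/5 (Left): loc=A A=dirty B=dirty
step 2/5 (Left): loc=A A=dirty B=dirty
step 3/5 (Left): loc=A A=dirty B=dirty
step 4/5 (Suck): loc=A A=clean B=dirty
step 5/5 (Right): loc=B A=clean B=dirty

loc=B A=clean B=dirty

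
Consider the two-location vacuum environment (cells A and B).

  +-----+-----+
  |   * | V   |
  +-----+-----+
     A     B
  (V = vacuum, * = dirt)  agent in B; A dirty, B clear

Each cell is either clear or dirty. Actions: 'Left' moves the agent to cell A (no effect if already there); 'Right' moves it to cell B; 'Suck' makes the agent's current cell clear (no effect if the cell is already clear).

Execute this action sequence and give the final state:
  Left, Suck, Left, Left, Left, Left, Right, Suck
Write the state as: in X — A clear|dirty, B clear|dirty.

in B — A clear, B clear

[1] after Left: in A — A dirty, B clear
[2] after Suck: in A — A clear, B clear
[3] after Left: in A — A clear, B clear
[4] after Left: in A — A clear, B clear
[5] after Left: in A — A clear, B clear
[6] after Left: in A — A clear, B clear
[7] after Right: in B — A clear, B clear
[8] after Suck: in B — A clear, B clear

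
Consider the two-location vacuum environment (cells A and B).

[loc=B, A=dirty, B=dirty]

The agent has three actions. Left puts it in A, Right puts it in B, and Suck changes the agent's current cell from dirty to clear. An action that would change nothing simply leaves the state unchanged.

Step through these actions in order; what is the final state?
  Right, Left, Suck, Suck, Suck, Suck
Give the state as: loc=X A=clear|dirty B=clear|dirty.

loc=A A=clear B=dirty

t=1 Right ⇒ loc=B A=dirty B=dirty
t=2 Left ⇒ loc=A A=dirty B=dirty
t=3 Suck ⇒ loc=A A=clear B=dirty
t=4 Suck ⇒ loc=A A=clear B=dirty
t=5 Suck ⇒ loc=A A=clear B=dirty
t=6 Suck ⇒ loc=A A=clear B=dirty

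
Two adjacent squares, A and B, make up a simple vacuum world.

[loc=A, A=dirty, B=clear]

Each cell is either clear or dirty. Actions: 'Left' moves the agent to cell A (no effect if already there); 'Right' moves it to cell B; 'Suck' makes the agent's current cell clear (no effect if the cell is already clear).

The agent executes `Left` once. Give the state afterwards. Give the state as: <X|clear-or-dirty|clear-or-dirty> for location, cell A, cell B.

<A|dirty|clear>

start: <A|dirty|clear>
[1] after Left: <A|dirty|clear>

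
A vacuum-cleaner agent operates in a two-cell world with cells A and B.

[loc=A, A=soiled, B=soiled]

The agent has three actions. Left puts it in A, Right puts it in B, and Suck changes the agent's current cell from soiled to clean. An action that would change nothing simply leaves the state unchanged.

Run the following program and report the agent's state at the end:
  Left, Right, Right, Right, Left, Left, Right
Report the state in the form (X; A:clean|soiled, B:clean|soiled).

(B; A:soiled, B:soiled)

1. Left → (A; A:soiled, B:soiled)
2. Right → (B; A:soiled, B:soiled)
3. Right → (B; A:soiled, B:soiled)
4. Right → (B; A:soiled, B:soiled)
5. Left → (A; A:soiled, B:soiled)
6. Left → (A; A:soiled, B:soiled)
7. Right → (B; A:soiled, B:soiled)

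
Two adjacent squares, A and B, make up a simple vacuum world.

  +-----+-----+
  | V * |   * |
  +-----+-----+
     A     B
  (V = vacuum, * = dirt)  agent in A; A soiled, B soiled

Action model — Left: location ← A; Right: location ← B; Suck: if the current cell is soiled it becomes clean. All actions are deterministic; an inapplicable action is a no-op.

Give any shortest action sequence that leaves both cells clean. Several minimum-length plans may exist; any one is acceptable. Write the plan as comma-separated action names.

step 1/3 (Suck): (A; A:clean, B:soiled)
step 2/3 (Right): (B; A:clean, B:soiled)
step 3/3 (Suck): (B; A:clean, B:clean)
min 3: Suck A + move + Suck B

Suck, Right, Suck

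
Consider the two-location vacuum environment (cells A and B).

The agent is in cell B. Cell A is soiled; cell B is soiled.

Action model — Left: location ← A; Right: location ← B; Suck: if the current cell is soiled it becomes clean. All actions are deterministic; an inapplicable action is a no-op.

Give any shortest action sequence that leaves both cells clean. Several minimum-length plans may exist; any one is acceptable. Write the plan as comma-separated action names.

t=1 Suck ⇒ loc=B A=soiled B=clean
t=2 Left ⇒ loc=A A=soiled B=clean
t=3 Suck ⇒ loc=A A=clean B=clean
min 3: Suck B + move + Suck A

Suck, Left, Suck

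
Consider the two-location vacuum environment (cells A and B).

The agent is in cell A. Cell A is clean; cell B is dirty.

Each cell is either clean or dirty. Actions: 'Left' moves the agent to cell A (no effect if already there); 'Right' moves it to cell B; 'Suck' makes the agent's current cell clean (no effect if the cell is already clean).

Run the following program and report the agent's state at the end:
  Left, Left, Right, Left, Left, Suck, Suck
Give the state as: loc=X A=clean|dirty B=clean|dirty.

1. Left → loc=A A=clean B=dirty
2. Left → loc=A A=clean B=dirty
3. Right → loc=B A=clean B=dirty
4. Left → loc=A A=clean B=dirty
5. Left → loc=A A=clean B=dirty
6. Suck → loc=A A=clean B=dirty
7. Suck → loc=A A=clean B=dirty

loc=A A=clean B=dirty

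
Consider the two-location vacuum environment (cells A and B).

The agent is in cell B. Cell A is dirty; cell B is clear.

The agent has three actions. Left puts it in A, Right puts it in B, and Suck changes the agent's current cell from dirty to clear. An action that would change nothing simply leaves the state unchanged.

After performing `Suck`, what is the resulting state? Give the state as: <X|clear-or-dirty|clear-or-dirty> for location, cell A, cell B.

<B|dirty|clear>

start: <B|dirty|clear>
1. Suck → <B|dirty|clear>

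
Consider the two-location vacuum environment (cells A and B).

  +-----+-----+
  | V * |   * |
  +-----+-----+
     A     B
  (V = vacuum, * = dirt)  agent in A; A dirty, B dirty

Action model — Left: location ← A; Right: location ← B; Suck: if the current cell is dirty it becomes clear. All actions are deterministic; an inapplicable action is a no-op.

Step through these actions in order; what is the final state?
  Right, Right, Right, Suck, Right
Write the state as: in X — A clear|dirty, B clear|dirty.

step 1/5 (Right): in B — A dirty, B dirty
step 2/5 (Right): in B — A dirty, B dirty
step 3/5 (Right): in B — A dirty, B dirty
step 4/5 (Suck): in B — A dirty, B clear
step 5/5 (Right): in B — A dirty, B clear

in B — A dirty, B clear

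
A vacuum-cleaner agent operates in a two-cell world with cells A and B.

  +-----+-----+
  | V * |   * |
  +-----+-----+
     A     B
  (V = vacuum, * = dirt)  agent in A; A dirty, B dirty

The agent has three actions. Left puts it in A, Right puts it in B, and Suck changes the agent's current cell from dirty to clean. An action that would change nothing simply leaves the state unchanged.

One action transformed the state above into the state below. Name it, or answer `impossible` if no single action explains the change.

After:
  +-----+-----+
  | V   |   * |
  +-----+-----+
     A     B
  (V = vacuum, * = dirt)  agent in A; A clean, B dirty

try  Left: <A|dirty|dirty>
try Right: <B|dirty|dirty>
try  Suck: <A|clean|dirty>  ← match

Suck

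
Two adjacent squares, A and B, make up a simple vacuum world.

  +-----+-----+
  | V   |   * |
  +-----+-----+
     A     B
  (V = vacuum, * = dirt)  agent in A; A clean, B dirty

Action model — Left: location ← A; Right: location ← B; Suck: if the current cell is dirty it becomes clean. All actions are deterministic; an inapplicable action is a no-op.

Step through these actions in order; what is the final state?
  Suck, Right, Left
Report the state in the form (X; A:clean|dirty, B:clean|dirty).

(A; A:clean, B:dirty)

[1] after Suck: (A; A:clean, B:dirty)
[2] after Right: (B; A:clean, B:dirty)
[3] after Left: (A; A:clean, B:dirty)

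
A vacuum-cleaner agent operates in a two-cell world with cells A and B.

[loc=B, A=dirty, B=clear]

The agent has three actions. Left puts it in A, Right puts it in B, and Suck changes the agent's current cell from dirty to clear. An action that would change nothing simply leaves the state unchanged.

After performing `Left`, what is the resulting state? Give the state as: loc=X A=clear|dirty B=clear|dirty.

loc=A A=dirty B=clear

start: loc=B A=dirty B=clear
1. Left → loc=A A=dirty B=clear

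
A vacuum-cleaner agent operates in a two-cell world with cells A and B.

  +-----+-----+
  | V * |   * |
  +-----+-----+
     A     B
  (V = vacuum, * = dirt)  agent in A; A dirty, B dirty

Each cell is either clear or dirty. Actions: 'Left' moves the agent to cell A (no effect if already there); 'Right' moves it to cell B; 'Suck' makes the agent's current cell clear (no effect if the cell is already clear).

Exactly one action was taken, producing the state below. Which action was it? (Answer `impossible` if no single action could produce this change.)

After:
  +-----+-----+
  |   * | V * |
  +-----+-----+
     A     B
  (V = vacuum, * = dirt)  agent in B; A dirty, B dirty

try  Left: loc=A A=dirty B=dirty
try Right: loc=B A=dirty B=dirty  ← match
try  Suck: loc=A A=clear B=dirty

Right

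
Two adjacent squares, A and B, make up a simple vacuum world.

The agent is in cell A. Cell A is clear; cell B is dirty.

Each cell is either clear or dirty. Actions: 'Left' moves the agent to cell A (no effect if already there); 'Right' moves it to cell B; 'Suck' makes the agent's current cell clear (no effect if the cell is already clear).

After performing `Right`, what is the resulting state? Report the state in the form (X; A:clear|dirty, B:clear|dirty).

(B; A:clear, B:dirty)

start: (A; A:clear, B:dirty)
step 1/1 (Right): (B; A:clear, B:dirty)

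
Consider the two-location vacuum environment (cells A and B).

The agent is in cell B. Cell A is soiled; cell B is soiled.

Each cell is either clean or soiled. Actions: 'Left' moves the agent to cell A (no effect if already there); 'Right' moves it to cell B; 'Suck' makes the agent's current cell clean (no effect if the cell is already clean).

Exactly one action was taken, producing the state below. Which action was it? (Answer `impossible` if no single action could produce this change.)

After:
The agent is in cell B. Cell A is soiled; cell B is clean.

Suck

try  Left: loc=A A=soiled B=soiled
try Right: loc=B A=soiled B=soiled
try  Suck: loc=B A=soiled B=clean  ← match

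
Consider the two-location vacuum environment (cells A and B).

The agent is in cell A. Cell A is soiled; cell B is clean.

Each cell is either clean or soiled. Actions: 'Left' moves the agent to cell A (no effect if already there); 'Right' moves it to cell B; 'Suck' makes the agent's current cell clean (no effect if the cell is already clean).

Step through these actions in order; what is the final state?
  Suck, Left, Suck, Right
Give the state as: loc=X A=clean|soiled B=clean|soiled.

loc=B A=clean B=clean

1) do Suck; now loc=A A=clean B=clean
2) do Left; now loc=A A=clean B=clean
3) do Suck; now loc=A A=clean B=clean
4) do Right; now loc=B A=clean B=clean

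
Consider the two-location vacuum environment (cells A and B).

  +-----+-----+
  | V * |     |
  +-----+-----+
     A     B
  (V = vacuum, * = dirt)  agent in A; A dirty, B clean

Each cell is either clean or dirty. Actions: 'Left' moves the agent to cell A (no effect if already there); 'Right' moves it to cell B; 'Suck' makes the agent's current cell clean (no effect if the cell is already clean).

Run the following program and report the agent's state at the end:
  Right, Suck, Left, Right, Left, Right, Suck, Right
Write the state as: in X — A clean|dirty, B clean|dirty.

in B — A dirty, B clean

Right (#1): in B — A dirty, B clean
Suck (#2): in B — A dirty, B clean
Left (#3): in A — A dirty, B clean
Right (#4): in B — A dirty, B clean
Left (#5): in A — A dirty, B clean
Right (#6): in B — A dirty, B clean
Suck (#7): in B — A dirty, B clean
Right (#8): in B — A dirty, B clean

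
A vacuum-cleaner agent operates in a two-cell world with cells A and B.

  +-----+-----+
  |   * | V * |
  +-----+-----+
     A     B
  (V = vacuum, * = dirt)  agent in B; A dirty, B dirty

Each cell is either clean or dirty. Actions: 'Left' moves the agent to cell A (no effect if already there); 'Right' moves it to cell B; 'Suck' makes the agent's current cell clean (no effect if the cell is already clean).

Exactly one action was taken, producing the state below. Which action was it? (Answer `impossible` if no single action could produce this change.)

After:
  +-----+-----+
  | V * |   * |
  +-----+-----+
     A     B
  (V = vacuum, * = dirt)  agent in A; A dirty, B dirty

Left

try  Left: (A; A:dirty, B:dirty)  ← match
try Right: (B; A:dirty, B:dirty)
try  Suck: (B; A:dirty, B:clean)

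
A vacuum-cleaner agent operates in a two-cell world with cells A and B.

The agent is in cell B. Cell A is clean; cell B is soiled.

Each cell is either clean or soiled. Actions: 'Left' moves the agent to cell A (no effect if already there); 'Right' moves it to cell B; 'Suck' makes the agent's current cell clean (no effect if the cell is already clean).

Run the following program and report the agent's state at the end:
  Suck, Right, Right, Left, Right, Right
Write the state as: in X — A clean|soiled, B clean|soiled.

[1] after Suck: in B — A clean, B clean
[2] after Right: in B — A clean, B clean
[3] after Right: in B — A clean, B clean
[4] after Left: in A — A clean, B clean
[5] after Right: in B — A clean, B clean
[6] after Right: in B — A clean, B clean

in B — A clean, B clean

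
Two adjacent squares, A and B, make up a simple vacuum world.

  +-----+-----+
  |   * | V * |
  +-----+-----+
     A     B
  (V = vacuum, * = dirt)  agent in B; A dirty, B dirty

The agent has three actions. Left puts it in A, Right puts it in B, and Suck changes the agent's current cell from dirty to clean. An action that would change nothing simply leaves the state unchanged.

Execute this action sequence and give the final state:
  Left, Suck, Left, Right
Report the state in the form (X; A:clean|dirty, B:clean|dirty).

1. Left → (A; A:dirty, B:dirty)
2. Suck → (A; A:clean, B:dirty)
3. Left → (A; A:clean, B:dirty)
4. Right → (B; A:clean, B:dirty)

(B; A:clean, B:dirty)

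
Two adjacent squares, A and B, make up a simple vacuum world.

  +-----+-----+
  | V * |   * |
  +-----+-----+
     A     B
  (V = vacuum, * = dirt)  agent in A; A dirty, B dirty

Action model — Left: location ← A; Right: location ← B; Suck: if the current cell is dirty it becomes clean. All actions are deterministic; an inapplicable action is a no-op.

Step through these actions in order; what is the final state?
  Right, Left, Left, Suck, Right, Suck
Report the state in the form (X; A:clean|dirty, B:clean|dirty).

[1] after Right: (B; A:dirty, B:dirty)
[2] after Left: (A; A:dirty, B:dirty)
[3] after Left: (A; A:dirty, B:dirty)
[4] after Suck: (A; A:clean, B:dirty)
[5] after Right: (B; A:clean, B:dirty)
[6] after Suck: (B; A:clean, B:clean)

(B; A:clean, B:clean)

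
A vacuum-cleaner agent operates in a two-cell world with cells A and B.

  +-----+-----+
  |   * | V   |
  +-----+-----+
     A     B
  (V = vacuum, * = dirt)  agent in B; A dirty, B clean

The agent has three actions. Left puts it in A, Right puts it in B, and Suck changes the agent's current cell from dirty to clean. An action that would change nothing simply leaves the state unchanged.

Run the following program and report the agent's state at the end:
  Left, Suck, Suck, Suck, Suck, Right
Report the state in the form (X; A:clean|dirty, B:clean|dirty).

t=1 Left ⇒ (A; A:dirty, B:clean)
t=2 Suck ⇒ (A; A:clean, B:clean)
t=3 Suck ⇒ (A; A:clean, B:clean)
t=4 Suck ⇒ (A; A:clean, B:clean)
t=5 Suck ⇒ (A; A:clean, B:clean)
t=6 Right ⇒ (B; A:clean, B:clean)

(B; A:clean, B:clean)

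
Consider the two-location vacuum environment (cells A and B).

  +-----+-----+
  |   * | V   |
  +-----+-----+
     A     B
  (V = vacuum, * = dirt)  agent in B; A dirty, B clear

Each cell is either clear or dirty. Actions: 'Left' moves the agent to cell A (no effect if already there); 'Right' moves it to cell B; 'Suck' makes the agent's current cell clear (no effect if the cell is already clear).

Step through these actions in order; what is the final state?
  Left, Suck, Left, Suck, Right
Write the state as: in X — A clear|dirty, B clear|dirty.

1) do Left; now in A — A dirty, B clear
2) do Suck; now in A — A clear, B clear
3) do Left; now in A — A clear, B clear
4) do Suck; now in A — A clear, B clear
5) do Right; now in B — A clear, B clear

in B — A clear, B clear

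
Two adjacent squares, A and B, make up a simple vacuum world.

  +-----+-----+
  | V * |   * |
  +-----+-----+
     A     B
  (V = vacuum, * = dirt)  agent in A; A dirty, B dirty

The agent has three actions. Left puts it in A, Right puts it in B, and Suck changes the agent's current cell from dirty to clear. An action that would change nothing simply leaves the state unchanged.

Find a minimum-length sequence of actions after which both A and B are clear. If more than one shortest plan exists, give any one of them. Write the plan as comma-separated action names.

Suck, Right, Suck

t=1 Suck ⇒ in A — A clear, B dirty
t=2 Right ⇒ in B — A clear, B dirty
t=3 Suck ⇒ in B — A clear, B clear
min 3: Suck A + move + Suck B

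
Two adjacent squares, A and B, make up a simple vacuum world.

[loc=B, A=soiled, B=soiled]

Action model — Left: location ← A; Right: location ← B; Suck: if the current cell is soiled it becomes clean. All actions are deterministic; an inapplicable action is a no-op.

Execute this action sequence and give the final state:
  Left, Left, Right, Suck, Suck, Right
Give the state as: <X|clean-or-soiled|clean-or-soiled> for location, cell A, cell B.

<B|soiled|clean>

1) do Left; now <A|soiled|soiled>
2) do Left; now <A|soiled|soiled>
3) do Right; now <B|soiled|soiled>
4) do Suck; now <B|soiled|clean>
5) do Suck; now <B|soiled|clean>
6) do Right; now <B|soiled|clean>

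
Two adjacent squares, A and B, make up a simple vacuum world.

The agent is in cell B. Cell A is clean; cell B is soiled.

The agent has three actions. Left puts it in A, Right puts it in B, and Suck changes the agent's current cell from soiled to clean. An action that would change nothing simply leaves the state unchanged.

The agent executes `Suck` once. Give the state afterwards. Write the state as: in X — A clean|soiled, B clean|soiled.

in B — A clean, B clean

start: in B — A clean, B soiled
[1] after Suck: in B — A clean, B clean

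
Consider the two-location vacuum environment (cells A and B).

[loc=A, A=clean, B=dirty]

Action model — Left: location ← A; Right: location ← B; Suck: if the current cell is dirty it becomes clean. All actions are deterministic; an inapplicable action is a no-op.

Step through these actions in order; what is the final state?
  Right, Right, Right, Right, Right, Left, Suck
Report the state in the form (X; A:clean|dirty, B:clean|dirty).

Right (#1): (B; A:clean, B:dirty)
Right (#2): (B; A:clean, B:dirty)
Right (#3): (B; A:clean, B:dirty)
Right (#4): (B; A:clean, B:dirty)
Right (#5): (B; A:clean, B:dirty)
Left (#6): (A; A:clean, B:dirty)
Suck (#7): (A; A:clean, B:dirty)

(A; A:clean, B:dirty)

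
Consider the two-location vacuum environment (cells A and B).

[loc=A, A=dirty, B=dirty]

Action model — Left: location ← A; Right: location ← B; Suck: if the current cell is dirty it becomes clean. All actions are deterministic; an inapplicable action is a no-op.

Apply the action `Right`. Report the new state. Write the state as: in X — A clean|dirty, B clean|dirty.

in B — A dirty, B dirty

start: in A — A dirty, B dirty
1) do Right; now in B — A dirty, B dirty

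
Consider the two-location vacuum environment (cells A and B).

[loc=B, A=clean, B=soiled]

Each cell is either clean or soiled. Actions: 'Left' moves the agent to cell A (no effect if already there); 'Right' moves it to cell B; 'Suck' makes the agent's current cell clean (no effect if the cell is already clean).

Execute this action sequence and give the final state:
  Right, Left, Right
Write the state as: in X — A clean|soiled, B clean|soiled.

in B — A clean, B soiled

1) do Right; now in B — A clean, B soiled
2) do Left; now in A — A clean, B soiled
3) do Right; now in B — A clean, B soiled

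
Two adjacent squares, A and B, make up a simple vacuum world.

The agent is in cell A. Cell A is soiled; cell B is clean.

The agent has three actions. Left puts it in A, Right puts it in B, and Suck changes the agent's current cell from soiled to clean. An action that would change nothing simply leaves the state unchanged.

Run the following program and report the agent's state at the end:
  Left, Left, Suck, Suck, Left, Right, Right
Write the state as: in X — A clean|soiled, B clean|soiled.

Left (#1): in A — A soiled, B clean
Left (#2): in A — A soiled, B clean
Suck (#3): in A — A clean, B clean
Suck (#4): in A — A clean, B clean
Left (#5): in A — A clean, B clean
Right (#6): in B — A clean, B clean
Right (#7): in B — A clean, B clean

in B — A clean, B clean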